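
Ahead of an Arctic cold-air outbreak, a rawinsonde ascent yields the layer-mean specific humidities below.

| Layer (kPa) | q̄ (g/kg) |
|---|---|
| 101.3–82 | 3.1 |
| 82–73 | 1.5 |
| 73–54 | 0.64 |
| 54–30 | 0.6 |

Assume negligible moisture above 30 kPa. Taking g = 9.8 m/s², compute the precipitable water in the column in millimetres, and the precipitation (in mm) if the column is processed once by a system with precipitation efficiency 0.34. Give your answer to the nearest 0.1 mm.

Precipitable water is the column-integrated vapour mass per unit area: PW = (1/g) Σ q̄ Δp, with q in kg/kg and Δp in Pa (1 kg/m² of water = 1 mm).
Layer 101.3–82 kPa: Δp = 193 hPa = 19300 Pa, q̄ = 0.0031 kg/kg → 0.0031 × 19300 / 9.8 = 6.11 mm
Layer 82–73 kPa: Δp = 90 hPa = 9000 Pa, q̄ = 0.0015 kg/kg → 0.0015 × 9000 / 9.8 = 1.38 mm
Layer 73–54 kPa: Δp = 190 hPa = 19000 Pa, q̄ = 0.00064 kg/kg → 0.00064 × 19000 / 9.8 = 1.24 mm
Layer 54–30 kPa: Δp = 240 hPa = 24000 Pa, q̄ = 0.0006 kg/kg → 0.0006 × 24000 / 9.8 = 1.47 mm
PW = 6.11 + 1.38 + 1.24 + 1.47 = 10.20 ≈ 10.2 mm.
Precipitation = ε × PW = 0.34 × 10.2 = 3.5 mm.

PW ≈ 10.2 mm; precipitation ≈ 3.5 mm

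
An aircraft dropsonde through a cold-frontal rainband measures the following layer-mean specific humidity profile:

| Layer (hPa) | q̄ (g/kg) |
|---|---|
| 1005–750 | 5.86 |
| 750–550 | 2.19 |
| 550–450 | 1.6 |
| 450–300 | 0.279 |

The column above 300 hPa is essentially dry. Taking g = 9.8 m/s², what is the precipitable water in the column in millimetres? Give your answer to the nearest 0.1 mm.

Precipitable water is the column-integrated vapour mass per unit area: PW = (1/g) Σ q̄ Δp, with q in kg/kg and Δp in Pa (1 kg/m² of water = 1 mm).
Layer 1005–750 hPa: Δp = 255 hPa = 25500 Pa, q̄ = 0.00586 kg/kg → 0.00586 × 25500 / 9.8 = 15.25 mm
Layer 750–550 hPa: Δp = 200 hPa = 20000 Pa, q̄ = 0.00219 kg/kg → 0.00219 × 20000 / 9.8 = 4.47 mm
Layer 550–450 hPa: Δp = 100 hPa = 10000 Pa, q̄ = 0.0016 kg/kg → 0.0016 × 10000 / 9.8 = 1.63 mm
Layer 450–300 hPa: Δp = 150 hPa = 15000 Pa, q̄ = 0.000279 kg/kg → 0.000279 × 15000 / 9.8 = 0.43 mm
PW = 15.25 + 4.47 + 1.63 + 0.43 = 21.78 ≈ 21.8 mm.

PW ≈ 21.8 mm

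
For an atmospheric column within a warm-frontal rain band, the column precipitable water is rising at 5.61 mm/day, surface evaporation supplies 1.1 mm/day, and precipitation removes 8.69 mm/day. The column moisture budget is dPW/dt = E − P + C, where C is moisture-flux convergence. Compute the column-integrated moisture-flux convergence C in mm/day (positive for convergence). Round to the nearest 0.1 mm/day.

C ≈ 13.2 mm/day

dPW/dt = +5.61 mm/day.
C = dPW/dt − E + P = (+5.61) − 1.1 + 8.69 = 13.2 mm/day.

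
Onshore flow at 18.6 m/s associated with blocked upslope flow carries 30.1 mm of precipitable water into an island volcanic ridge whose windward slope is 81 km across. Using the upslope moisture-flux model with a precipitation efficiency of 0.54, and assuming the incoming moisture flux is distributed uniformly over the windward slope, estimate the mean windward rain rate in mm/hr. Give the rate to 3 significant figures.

R ≈ 13.4 mm/hr

Incoming column moisture flux per unit ridge length: F = V × PW = 18.6 × 30.1 = 559.86 mm·m/s.
Spread over the 81 km slope with efficiency ε = 0.54: R = ε·F/W = 0.54 × 559.86 / 81000 m = 3.732e-03 mm/s.
R = 3.732e-03 × 3600 = 13.4 mm/hr.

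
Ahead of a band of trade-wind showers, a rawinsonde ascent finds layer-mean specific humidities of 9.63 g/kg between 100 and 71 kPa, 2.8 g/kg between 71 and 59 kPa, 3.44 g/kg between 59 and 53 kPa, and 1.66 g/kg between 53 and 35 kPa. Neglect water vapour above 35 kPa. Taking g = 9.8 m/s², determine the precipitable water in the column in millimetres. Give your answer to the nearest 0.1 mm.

Precipitable water is the column-integrated vapour mass per unit area: PW = (1/g) Σ q̄ Δp, with q in kg/kg and Δp in Pa (1 kg/m² of water = 1 mm).
Layer 100–71 kPa: Δp = 290 hPa = 29000 Pa, q̄ = 0.00963 kg/kg → 0.00963 × 29000 / 9.8 = 28.50 mm
Layer 71–59 kPa: Δp = 120 hPa = 12000 Pa, q̄ = 0.0028 kg/kg → 0.0028 × 12000 / 9.8 = 3.43 mm
Layer 59–53 kPa: Δp = 60 hPa = 6000 Pa, q̄ = 0.00344 kg/kg → 0.00344 × 6000 / 9.8 = 2.11 mm
Layer 53–35 kPa: Δp = 180 hPa = 18000 Pa, q̄ = 0.00166 kg/kg → 0.00166 × 18000 / 9.8 = 3.05 mm
PW = 28.50 + 3.43 + 2.11 + 3.05 = 37.09 ≈ 37.1 mm.

PW ≈ 37.1 mm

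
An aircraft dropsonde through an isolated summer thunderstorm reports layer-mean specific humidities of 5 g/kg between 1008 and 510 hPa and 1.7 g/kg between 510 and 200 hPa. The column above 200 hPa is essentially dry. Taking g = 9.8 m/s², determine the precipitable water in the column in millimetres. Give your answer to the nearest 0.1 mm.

PW ≈ 30.8 mm

Precipitable water is the column-integrated vapour mass per unit area: PW = (1/g) Σ q̄ Δp, with q in kg/kg and Δp in Pa (1 kg/m² of water = 1 mm).
Layer 1008–510 hPa: Δp = 498 hPa = 49800 Pa, q̄ = 0.005 kg/kg → 0.005 × 49800 / 9.8 = 25.41 mm
Layer 510–200 hPa: Δp = 310 hPa = 31000 Pa, q̄ = 0.0017 kg/kg → 0.0017 × 31000 / 9.8 = 5.38 mm
PW = 25.41 + 5.38 = 30.79 ≈ 30.8 mm.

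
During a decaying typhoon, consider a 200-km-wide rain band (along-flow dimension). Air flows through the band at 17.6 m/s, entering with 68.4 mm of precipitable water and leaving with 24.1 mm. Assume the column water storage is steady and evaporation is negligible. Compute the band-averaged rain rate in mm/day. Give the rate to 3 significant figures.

Column moisture flux per unit crosswind length is F = V × PW.
Inflow: F_in = 17.6 × 68.4 = 1203.84 mm·m/s
Outflow: F_out = 17.6 × 24.1 = 424.16 mm·m/s
Steady-state rate R = (F_in − F_out)/L = (1203.84 − 424.16) / 200000 m = 3.898e-03 mm/s.
R = 3.898e-03 × 3600 × 24 = 337 mm/day.

R ≈ 337 mm/day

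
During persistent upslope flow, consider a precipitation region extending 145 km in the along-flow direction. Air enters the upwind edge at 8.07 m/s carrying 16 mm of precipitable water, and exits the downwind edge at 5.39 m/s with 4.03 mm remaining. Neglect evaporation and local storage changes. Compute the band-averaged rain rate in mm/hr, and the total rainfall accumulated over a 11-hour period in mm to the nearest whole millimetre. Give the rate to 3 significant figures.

R ≈ 2.67 mm/hr; total ≈ 29 mm

Column moisture flux per unit crosswind length is F = V × PW.
Inflow: F_in = 8.07 × 16 = 129.12 mm·m/s
Outflow: F_out = 5.39 × 4.03 = 21.7217 mm·m/s
Steady-state rate R = (F_in − F_out)/L = (129.12 − 21.7217) / 145000 m = 7.407e-04 mm/s.
R = 7.407e-04 × 3600 = 2.67 mm/hr.
Over 11 h: total = 2.67 × 11 = 29.37 ≈ 29 mm.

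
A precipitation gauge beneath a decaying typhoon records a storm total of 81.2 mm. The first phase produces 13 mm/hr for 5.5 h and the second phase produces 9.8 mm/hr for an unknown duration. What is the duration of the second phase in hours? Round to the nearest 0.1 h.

Known phases: 13 × 5.5 = 71.5 mm.
Remaining depth = 81.2 − 71.5 = 9.7 mm.
Duration = 9.7 / 9.8 = 1.0 h.

duration ≈ 1.0 h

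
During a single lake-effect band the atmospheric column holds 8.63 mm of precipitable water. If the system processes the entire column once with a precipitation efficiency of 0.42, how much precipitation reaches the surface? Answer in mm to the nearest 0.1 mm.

Precipitation = ε × PW = 0.42 × 8.63 = 3.6 mm.

precipitation ≈ 3.6 mm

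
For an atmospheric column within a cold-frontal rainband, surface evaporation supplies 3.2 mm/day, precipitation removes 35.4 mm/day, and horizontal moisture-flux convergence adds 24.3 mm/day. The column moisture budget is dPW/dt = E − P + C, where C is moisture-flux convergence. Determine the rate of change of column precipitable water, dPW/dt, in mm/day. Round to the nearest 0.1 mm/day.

dPW/dt = E − P + C = 3.2 − 35.4 + (24.3) = -7.9 mm/day.

dPW/dt ≈ -7.9 mm/day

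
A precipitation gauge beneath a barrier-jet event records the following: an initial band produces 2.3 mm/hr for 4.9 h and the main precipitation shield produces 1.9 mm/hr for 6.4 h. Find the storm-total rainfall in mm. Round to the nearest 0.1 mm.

total ≈ 23.4 mm

Total = Σ Rᵢ Δtᵢ = 2.3 × 4.9 + 1.9 × 6.4
      = 11.27 + 12.16 = 23.4 mm.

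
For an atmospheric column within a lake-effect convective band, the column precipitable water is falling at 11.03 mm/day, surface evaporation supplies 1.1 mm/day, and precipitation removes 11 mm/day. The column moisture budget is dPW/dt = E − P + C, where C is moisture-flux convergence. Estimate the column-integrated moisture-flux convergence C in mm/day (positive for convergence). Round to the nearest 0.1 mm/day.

dPW/dt = -11.03 mm/day.
C = dPW/dt − E + P = (-11.03) − 1.1 + 11 = -1.1 mm/day.

C ≈ -1.1 mm/day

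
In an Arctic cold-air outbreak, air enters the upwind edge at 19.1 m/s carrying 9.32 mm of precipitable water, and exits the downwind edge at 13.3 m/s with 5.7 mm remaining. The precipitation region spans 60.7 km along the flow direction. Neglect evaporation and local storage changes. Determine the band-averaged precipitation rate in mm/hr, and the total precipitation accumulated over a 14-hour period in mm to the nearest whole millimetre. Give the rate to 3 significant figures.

Column moisture flux per unit crosswind length is F = V × PW.
Inflow: F_in = 19.1 × 9.32 = 178.012 mm·m/s
Outflow: F_out = 13.3 × 5.7 = 75.81 mm·m/s
Steady-state rate R = (F_in − F_out)/L = (178.012 − 75.81) / 60700 m = 1.684e-03 mm/s.
R = 1.684e-03 × 3600 = 6.06 mm/hr.
Over 14 h: total = 6.06 × 14 = 84.84 ≈ 85 mm.

R ≈ 6.06 mm/hr; total ≈ 85 mm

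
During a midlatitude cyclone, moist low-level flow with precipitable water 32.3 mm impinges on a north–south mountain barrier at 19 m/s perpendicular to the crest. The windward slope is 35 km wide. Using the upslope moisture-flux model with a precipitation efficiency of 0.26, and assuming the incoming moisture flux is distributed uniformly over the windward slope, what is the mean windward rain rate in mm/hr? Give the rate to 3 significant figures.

Incoming column moisture flux per unit ridge length: F = V × PW = 19 × 32.3 = 613.7 mm·m/s.
Spread over the 35 km slope with efficiency ε = 0.26: R = ε·F/W = 0.26 × 613.7 / 35000 m = 4.559e-03 mm/s.
R = 4.559e-03 × 3600 = 16.4 mm/hr.

R ≈ 16.4 mm/hr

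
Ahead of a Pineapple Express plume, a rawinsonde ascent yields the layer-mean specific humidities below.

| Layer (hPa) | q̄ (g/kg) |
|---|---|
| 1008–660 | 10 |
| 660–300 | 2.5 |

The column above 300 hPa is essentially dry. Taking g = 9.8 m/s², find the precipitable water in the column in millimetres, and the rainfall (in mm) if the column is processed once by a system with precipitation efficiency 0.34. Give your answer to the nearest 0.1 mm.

PW ≈ 44.7 mm; rainfall ≈ 15.2 mm

Precipitable water is the column-integrated vapour mass per unit area: PW = (1/g) Σ q̄ Δp, with q in kg/kg and Δp in Pa (1 kg/m² of water = 1 mm).
Layer 1008–660 hPa: Δp = 348 hPa = 34800 Pa, q̄ = 0.01 kg/kg → 0.01 × 34800 / 9.8 = 35.51 mm
Layer 660–300 hPa: Δp = 360 hPa = 36000 Pa, q̄ = 0.0025 kg/kg → 0.0025 × 36000 / 9.8 = 9.18 mm
PW = 35.51 + 9.18 = 44.69 ≈ 44.7 mm.
Rainfall = ε × PW = 0.34 × 44.7 = 15.2 mm.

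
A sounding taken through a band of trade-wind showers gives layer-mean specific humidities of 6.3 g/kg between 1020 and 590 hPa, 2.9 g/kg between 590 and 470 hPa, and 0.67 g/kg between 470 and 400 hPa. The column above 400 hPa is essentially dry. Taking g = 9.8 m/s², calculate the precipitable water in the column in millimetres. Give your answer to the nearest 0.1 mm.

PW ≈ 31.7 mm

Precipitable water is the column-integrated vapour mass per unit area: PW = (1/g) Σ q̄ Δp, with q in kg/kg and Δp in Pa (1 kg/m² of water = 1 mm).
Layer 1020–590 hPa: Δp = 430 hPa = 43000 Pa, q̄ = 0.0063 kg/kg → 0.0063 × 43000 / 9.8 = 27.64 mm
Layer 590–470 hPa: Δp = 120 hPa = 12000 Pa, q̄ = 0.0029 kg/kg → 0.0029 × 12000 / 9.8 = 3.55 mm
Layer 470–400 hPa: Δp = 70 hPa = 7000 Pa, q̄ = 0.00067 kg/kg → 0.00067 × 7000 / 9.8 = 0.48 mm
PW = 27.64 + 3.55 + 0.48 = 31.67 ≈ 31.7 mm.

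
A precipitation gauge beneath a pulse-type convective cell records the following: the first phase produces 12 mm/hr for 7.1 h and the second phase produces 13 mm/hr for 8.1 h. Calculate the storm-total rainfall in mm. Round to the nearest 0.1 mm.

total ≈ 190.5 mm

Total = Σ Rᵢ Δtᵢ = 12 × 7.1 + 13 × 8.1
      = 85.2 + 105.3 = 190.5 mm.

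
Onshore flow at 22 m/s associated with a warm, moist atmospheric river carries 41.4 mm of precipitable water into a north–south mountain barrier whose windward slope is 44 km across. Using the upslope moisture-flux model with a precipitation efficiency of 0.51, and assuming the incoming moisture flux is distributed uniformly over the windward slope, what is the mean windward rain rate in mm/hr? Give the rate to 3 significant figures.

Incoming column moisture flux per unit ridge length: F = V × PW = 22 × 41.4 = 910.8 mm·m/s.
Spread over the 44 km slope with efficiency ε = 0.51: R = ε·F/W = 0.51 × 910.8 / 44000 m = 1.056e-02 mm/s.
R = 1.056e-02 × 3600 = 38.0 mm/hr.

R ≈ 38.0 mm/hr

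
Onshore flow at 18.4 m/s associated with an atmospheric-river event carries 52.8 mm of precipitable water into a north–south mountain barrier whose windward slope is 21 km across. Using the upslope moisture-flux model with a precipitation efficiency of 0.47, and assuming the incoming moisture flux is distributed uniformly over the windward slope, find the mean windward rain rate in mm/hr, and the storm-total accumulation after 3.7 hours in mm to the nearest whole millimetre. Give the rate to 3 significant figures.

R ≈ 78.3 mm/hr; total ≈ 290 mm

Incoming column moisture flux per unit ridge length: F = V × PW = 18.4 × 52.8 = 971.52 mm·m/s.
Spread over the 21 km slope with efficiency ε = 0.47: R = ε·F/W = 0.47 × 971.52 / 21000 m = 2.174e-02 mm/s.
R = 2.174e-02 × 3600 = 78.3 mm/hr.
Over 3.7 h: total = 78.3 × 3.7 = 289.71 ≈ 290 mm.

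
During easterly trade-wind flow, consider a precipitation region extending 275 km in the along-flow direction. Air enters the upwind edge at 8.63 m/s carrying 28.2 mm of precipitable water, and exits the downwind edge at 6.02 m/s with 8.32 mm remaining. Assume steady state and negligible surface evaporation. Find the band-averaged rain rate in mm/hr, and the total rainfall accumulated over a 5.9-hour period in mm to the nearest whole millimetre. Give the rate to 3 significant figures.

R ≈ 2.53 mm/hr; total ≈ 15 mm

Column moisture flux per unit crosswind length is F = V × PW.
Inflow: F_in = 8.63 × 28.2 = 243.366 mm·m/s
Outflow: F_out = 6.02 × 8.32 = 50.0864 mm·m/s
Steady-state rate R = (F_in − F_out)/L = (243.366 − 50.0864) / 275000 m = 7.028e-04 mm/s.
R = 7.028e-04 × 3600 = 2.53 mm/hr.
Over 5.9 h: total = 2.53 × 5.9 = 14.927 ≈ 15 mm.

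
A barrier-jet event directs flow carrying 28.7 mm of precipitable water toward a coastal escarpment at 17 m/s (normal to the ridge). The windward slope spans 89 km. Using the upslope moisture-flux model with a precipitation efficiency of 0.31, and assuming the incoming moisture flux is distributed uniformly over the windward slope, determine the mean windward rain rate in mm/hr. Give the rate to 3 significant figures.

R ≈ 6.12 mm/hr

Incoming column moisture flux per unit ridge length: F = V × PW = 17 × 28.7 = 487.9 mm·m/s.
Spread over the 89 km slope with efficiency ε = 0.31: R = ε·F/W = 0.31 × 487.9 / 89000 m = 1.699e-03 mm/s.
R = 1.699e-03 × 3600 = 6.12 mm/hr.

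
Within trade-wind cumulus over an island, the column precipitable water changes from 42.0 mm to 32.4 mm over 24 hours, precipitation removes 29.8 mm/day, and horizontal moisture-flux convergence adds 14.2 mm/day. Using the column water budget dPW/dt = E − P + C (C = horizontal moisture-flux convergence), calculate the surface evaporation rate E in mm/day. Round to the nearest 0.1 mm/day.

E ≈ 6.0 mm/day

dPW/dt = (32.4 − 42.0) mm / (24/24 day) = -9.600 mm/day.
E = dPW/dt + P − C = (-9.600) + 29.8 − (14.2) = 6.0 mm/day.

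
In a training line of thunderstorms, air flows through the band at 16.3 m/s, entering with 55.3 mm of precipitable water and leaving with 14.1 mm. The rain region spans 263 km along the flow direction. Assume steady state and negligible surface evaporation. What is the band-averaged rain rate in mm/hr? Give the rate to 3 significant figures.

Column moisture flux per unit crosswind length is F = V × PW.
Inflow: F_in = 16.3 × 55.3 = 901.39 mm·m/s
Outflow: F_out = 16.3 × 14.1 = 229.83 mm·m/s
Steady-state rate R = (F_in − F_out)/L = (901.39 − 229.83) / 263000 m = 2.553e-03 mm/s.
R = 2.553e-03 × 3600 = 9.19 mm/hr.

R ≈ 9.19 mm/hr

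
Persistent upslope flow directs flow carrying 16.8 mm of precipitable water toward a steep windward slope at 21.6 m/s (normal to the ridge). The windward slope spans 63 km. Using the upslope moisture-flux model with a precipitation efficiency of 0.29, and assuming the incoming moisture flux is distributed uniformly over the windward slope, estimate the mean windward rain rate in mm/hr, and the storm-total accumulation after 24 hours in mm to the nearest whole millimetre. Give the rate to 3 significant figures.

Incoming column moisture flux per unit ridge length: F = V × PW = 21.6 × 16.8 = 362.88 mm·m/s.
Spread over the 63 km slope with efficiency ε = 0.29: R = ε·F/W = 0.29 × 362.88 / 63000 m = 1.670e-03 mm/s.
R = 1.670e-03 × 3600 = 6.01 mm/hr.
Over 24 h: total = 6.01 × 24 = 144.24 ≈ 144 mm.

R ≈ 6.01 mm/hr; total ≈ 144 mm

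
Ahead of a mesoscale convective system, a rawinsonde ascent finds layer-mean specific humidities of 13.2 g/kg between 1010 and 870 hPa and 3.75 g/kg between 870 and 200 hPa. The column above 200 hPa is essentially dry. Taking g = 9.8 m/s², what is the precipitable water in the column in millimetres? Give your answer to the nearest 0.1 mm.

PW ≈ 44.5 mm

Precipitable water is the column-integrated vapour mass per unit area: PW = (1/g) Σ q̄ Δp, with q in kg/kg and Δp in Pa (1 kg/m² of water = 1 mm).
Layer 1010–870 hPa: Δp = 140 hPa = 14000 Pa, q̄ = 0.0132 kg/kg → 0.0132 × 14000 / 9.8 = 18.86 mm
Layer 870–200 hPa: Δp = 670 hPa = 67000 Pa, q̄ = 0.00375 kg/kg → 0.00375 × 67000 / 9.8 = 25.64 mm
PW = 18.86 + 25.64 = 44.50 ≈ 44.5 mm.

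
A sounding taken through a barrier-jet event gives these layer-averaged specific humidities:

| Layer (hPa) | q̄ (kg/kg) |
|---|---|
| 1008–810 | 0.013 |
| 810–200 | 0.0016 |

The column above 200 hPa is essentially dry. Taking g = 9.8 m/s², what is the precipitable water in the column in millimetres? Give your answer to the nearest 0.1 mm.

PW ≈ 36.2 mm

Precipitable water is the column-integrated vapour mass per unit area: PW = (1/g) Σ q̄ Δp, with q in kg/kg and Δp in Pa (1 kg/m² of water = 1 mm).
Layer 1008–810 hPa: Δp = 198 hPa = 19800 Pa, q̄ = 0.013 kg/kg → 0.013 × 19800 / 9.8 = 26.27 mm
Layer 810–200 hPa: Δp = 610 hPa = 61000 Pa, q̄ = 0.0016 kg/kg → 0.0016 × 61000 / 9.8 = 9.96 mm
PW = 26.27 + 9.96 = 36.23 ≈ 36.2 mm.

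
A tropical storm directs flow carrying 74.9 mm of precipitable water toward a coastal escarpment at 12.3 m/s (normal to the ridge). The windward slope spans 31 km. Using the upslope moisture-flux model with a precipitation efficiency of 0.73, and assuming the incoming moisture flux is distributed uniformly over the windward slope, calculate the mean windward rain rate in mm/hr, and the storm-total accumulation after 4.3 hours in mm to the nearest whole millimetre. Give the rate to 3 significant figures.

Incoming column moisture flux per unit ridge length: F = V × PW = 12.3 × 74.9 = 921.27 mm·m/s.
Spread over the 31 km slope with efficiency ε = 0.73: R = ε·F/W = 0.73 × 921.27 / 31000 m = 2.169e-02 mm/s.
R = 2.169e-02 × 3600 = 78.1 mm/hr.
Over 4.3 h: total = 78.1 × 4.3 = 335.83 ≈ 336 mm.

R ≈ 78.1 mm/hr; total ≈ 336 mm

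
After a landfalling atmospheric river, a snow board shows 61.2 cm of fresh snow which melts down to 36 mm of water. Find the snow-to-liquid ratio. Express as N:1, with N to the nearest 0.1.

ratio ≈ 17.0

Ratio = snow depth / SWE = 612 mm / 36 mm = 17.0, i.e. 17.0:1.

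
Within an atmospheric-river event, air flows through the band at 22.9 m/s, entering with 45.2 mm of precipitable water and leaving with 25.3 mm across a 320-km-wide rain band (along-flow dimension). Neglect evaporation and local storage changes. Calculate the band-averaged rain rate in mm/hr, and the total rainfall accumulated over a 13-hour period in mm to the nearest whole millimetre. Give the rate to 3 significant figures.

R ≈ 5.13 mm/hr; total ≈ 67 mm

Column moisture flux per unit crosswind length is F = V × PW.
Inflow: F_in = 22.9 × 45.2 = 1035.08 mm·m/s
Outflow: F_out = 22.9 × 25.3 = 579.37 mm·m/s
Steady-state rate R = (F_in − F_out)/L = (1035.08 − 579.37) / 320000 m = 1.424e-03 mm/s.
R = 1.424e-03 × 3600 = 5.13 mm/hr.
Over 13 h: total = 5.13 × 13 = 66.69 ≈ 67 mm.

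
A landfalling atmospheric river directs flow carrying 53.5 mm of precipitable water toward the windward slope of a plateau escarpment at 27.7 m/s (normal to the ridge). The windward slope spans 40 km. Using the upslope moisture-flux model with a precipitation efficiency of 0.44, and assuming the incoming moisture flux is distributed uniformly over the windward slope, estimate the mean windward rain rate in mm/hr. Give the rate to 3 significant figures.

Incoming column moisture flux per unit ridge length: F = V × PW = 27.7 × 53.5 = 1481.95 mm·m/s.
Spread over the 40 km slope with efficiency ε = 0.44: R = ε·F/W = 0.44 × 1481.95 / 40000 m = 1.630e-02 mm/s.
R = 1.630e-02 × 3600 = 58.7 mm/hr.

R ≈ 58.7 mm/hr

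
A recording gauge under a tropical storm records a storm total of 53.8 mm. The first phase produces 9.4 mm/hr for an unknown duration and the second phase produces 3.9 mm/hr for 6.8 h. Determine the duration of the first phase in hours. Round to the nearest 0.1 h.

Known phases: 3.9 × 6.8 = 26.52 mm.
Remaining depth = 53.8 − 26.52 = 27.28 mm.
Duration = 27.28 / 9.4 = 2.9 h.

duration ≈ 2.9 h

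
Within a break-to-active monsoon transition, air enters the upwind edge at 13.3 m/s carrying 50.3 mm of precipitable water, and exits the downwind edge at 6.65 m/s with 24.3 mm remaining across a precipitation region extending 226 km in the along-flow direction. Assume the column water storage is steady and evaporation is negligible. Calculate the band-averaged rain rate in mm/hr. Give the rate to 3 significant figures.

Column moisture flux per unit crosswind length is F = V × PW.
Inflow: F_in = 13.3 × 50.3 = 668.99 mm·m/s
Outflow: F_out = 6.65 × 24.3 = 161.595 mm·m/s
Steady-state rate R = (F_in − F_out)/L = (668.99 − 161.595) / 226000 m = 2.245e-03 mm/s.
R = 2.245e-03 × 3600 = 8.08 mm/hr.

R ≈ 8.08 mm/hr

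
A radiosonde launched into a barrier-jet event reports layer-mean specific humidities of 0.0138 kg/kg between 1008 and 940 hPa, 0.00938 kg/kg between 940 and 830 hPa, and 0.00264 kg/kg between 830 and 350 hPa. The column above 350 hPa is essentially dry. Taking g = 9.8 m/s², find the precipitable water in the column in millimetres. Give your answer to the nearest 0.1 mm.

Precipitable water is the column-integrated vapour mass per unit area: PW = (1/g) Σ q̄ Δp, with q in kg/kg and Δp in Pa (1 kg/m² of water = 1 mm).
Layer 1008–940 hPa: Δp = 68 hPa = 6800 Pa, q̄ = 0.0138 kg/kg → 0.0138 × 6800 / 9.8 = 9.58 mm
Layer 940–830 hPa: Δp = 110 hPa = 11000 Pa, q̄ = 0.00938 kg/kg → 0.00938 × 11000 / 9.8 = 10.53 mm
Layer 830–350 hPa: Δp = 480 hPa = 48000 Pa, q̄ = 0.00264 kg/kg → 0.00264 × 48000 / 9.8 = 12.93 mm
PW = 9.58 + 10.53 + 12.93 = 33.04 ≈ 33.0 mm.

PW ≈ 33.0 mm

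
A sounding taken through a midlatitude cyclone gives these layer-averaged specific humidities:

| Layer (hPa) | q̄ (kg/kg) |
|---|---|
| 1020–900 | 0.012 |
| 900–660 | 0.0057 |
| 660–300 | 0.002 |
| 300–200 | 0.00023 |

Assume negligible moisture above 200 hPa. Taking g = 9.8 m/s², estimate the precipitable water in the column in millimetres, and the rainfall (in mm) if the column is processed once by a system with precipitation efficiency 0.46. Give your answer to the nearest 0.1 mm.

PW ≈ 36.2 mm; rainfall ≈ 16.7 mm

Precipitable water is the column-integrated vapour mass per unit area: PW = (1/g) Σ q̄ Δp, with q in kg/kg and Δp in Pa (1 kg/m² of water = 1 mm).
Layer 1020–900 hPa: Δp = 120 hPa = 12000 Pa, q̄ = 0.012 kg/kg → 0.012 × 12000 / 9.8 = 14.69 mm
Layer 900–660 hPa: Δp = 240 hPa = 24000 Pa, q̄ = 0.0057 kg/kg → 0.0057 × 24000 / 9.8 = 13.96 mm
Layer 660–300 hPa: Δp = 360 hPa = 36000 Pa, q̄ = 0.002 kg/kg → 0.002 × 36000 / 9.8 = 7.35 mm
Layer 300–200 hPa: Δp = 100 hPa = 10000 Pa, q̄ = 0.00023 kg/kg → 0.00023 × 10000 / 9.8 = 0.23 mm
PW = 14.69 + 13.96 + 7.35 + 0.23 = 36.23 ≈ 36.2 mm.
Rainfall = ε × PW = 0.46 × 36.2 = 16.7 mm.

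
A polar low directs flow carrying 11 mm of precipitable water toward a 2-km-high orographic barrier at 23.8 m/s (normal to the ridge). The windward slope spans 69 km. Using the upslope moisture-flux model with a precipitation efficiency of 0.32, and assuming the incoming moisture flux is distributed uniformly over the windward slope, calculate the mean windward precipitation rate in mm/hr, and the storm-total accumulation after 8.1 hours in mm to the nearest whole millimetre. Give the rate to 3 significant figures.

Incoming column moisture flux per unit ridge length: F = V × PW = 23.8 × 11 = 261.8 mm·m/s.
Spread over the 69 km slope with efficiency ε = 0.32: R = ε·F/W = 0.32 × 261.8 / 69000 m = 1.214e-03 mm/s.
R = 1.214e-03 × 3600 = 4.37 mm/hr.
Over 8.1 h: total = 4.37 × 8.1 = 35.397 ≈ 35 mm.

R ≈ 4.37 mm/hr; total ≈ 35 mm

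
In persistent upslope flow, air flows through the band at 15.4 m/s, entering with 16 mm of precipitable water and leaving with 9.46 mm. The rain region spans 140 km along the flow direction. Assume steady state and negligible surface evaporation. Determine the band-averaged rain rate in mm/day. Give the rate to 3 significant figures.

Column moisture flux per unit crosswind length is F = V × PW.
Inflow: F_in = 15.4 × 16 = 246.4 mm·m/s
Outflow: F_out = 15.4 × 9.46 = 145.684 mm·m/s
Steady-state rate R = (F_in − F_out)/L = (246.4 − 145.684) / 140000 m = 7.194e-04 mm/s.
R = 7.194e-04 × 3600 × 24 = 62.2 mm/day.

R ≈ 62.2 mm/day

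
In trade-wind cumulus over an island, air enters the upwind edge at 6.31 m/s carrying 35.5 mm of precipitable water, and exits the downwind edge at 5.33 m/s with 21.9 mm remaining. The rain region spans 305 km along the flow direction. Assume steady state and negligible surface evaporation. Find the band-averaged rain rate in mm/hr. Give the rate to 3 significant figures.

R ≈ 1.27 mm/hr

Column moisture flux per unit crosswind length is F = V × PW.
Inflow: F_in = 6.31 × 35.5 = 224.005 mm·m/s
Outflow: F_out = 5.33 × 21.9 = 116.727 mm·m/s
Steady-state rate R = (F_in − F_out)/L = (224.005 − 116.727) / 305000 m = 3.517e-04 mm/s.
R = 3.517e-04 × 3600 = 1.27 mm/hr.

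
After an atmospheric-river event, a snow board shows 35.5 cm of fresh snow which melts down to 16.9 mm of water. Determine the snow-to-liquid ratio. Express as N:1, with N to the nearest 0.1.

Ratio = snow depth / SWE = 355 mm / 16.9 mm = 21.0, i.e. 21.0:1.

ratio ≈ 21.0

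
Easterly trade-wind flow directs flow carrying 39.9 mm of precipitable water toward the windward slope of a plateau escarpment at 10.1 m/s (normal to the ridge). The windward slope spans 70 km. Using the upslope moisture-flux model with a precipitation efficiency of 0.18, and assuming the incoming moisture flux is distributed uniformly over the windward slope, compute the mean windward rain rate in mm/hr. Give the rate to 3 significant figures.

Incoming column moisture flux per unit ridge length: F = V × PW = 10.1 × 39.9 = 402.99 mm·m/s.
Spread over the 70 km slope with efficiency ε = 0.18: R = ε·F/W = 0.18 × 402.99 / 70000 m = 1.036e-03 mm/s.
R = 1.036e-03 × 3600 = 3.73 mm/hr.

R ≈ 3.73 mm/hr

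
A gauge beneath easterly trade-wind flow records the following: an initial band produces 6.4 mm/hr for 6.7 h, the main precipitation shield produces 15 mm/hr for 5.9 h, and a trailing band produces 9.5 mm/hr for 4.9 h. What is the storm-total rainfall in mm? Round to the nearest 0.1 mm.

total ≈ 177.9 mm

Total = Σ Rᵢ Δtᵢ = 6.4 × 6.7 + 15 × 5.9 + 9.5 × 4.9
      = 42.88 + 88.5 + 46.55 = 177.9 mm.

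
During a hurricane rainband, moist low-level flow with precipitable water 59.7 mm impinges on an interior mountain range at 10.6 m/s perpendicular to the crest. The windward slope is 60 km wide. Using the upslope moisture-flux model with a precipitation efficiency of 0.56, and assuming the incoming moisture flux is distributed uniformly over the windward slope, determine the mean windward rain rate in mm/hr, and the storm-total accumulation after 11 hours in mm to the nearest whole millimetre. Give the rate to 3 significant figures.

R ≈ 21.3 mm/hr; total ≈ 234 mm

Incoming column moisture flux per unit ridge length: F = V × PW = 10.6 × 59.7 = 632.82 mm·m/s.
Spread over the 60 km slope with efficiency ε = 0.56: R = ε·F/W = 0.56 × 632.82 / 60000 m = 5.906e-03 mm/s.
R = 5.906e-03 × 3600 = 21.3 mm/hr.
Over 11 h: total = 21.3 × 11 = 234.3 ≈ 234 mm.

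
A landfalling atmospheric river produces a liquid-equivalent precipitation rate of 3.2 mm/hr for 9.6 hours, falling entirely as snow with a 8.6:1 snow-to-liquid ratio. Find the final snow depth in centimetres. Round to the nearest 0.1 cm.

snow depth ≈ 26.4 cm

Liquid-equivalent depth = 3.2 × 9.6 = 30.72 mm.
Snow depth = 30.72 mm × 8.6 = 264.192 mm = 26.4 cm.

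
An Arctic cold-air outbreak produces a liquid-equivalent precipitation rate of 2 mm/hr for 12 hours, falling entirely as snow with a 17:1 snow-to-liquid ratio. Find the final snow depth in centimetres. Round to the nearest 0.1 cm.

snow depth ≈ 40.8 cm

Liquid-equivalent depth = 2 × 12 = 24 mm.
Snow depth = 24 mm × 17 = 408 mm = 40.8 cm.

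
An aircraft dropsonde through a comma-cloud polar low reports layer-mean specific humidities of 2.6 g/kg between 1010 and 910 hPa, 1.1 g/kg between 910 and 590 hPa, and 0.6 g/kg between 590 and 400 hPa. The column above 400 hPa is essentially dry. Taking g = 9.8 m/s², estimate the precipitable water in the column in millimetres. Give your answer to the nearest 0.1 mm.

Precipitable water is the column-integrated vapour mass per unit area: PW = (1/g) Σ q̄ Δp, with q in kg/kg and Δp in Pa (1 kg/m² of water = 1 mm).
Layer 1010–910 hPa: Δp = 100 hPa = 10000 Pa, q̄ = 0.0026 kg/kg → 0.0026 × 10000 / 9.8 = 2.65 mm
Layer 910–590 hPa: Δp = 320 hPa = 32000 Pa, q̄ = 0.0011 kg/kg → 0.0011 × 32000 / 9.8 = 3.59 mm
Layer 590–400 hPa: Δp = 190 hPa = 19000 Pa, q̄ = 0.0006 kg/kg → 0.0006 × 19000 / 9.8 = 1.16 mm
PW = 2.65 + 3.59 + 1.16 = 7.40 ≈ 7.4 mm.

PW ≈ 7.4 mm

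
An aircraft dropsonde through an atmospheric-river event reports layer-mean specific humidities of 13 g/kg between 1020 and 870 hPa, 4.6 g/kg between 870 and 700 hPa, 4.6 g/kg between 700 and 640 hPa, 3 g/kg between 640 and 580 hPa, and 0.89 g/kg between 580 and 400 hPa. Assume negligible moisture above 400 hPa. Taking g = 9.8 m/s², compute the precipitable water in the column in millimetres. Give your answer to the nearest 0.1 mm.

PW ≈ 34.2 mm

Precipitable water is the column-integrated vapour mass per unit area: PW = (1/g) Σ q̄ Δp, with q in kg/kg and Δp in Pa (1 kg/m² of water = 1 mm).
Layer 1020–870 hPa: Δp = 150 hPa = 15000 Pa, q̄ = 0.013 kg/kg → 0.013 × 15000 / 9.8 = 19.90 mm
Layer 870–700 hPa: Δp = 170 hPa = 17000 Pa, q̄ = 0.0046 kg/kg → 0.0046 × 17000 / 9.8 = 7.98 mm
Layer 700–640 hPa: Δp = 60 hPa = 6000 Pa, q̄ = 0.0046 kg/kg → 0.0046 × 6000 / 9.8 = 2.82 mm
Layer 640–580 hPa: Δp = 60 hPa = 6000 Pa, q̄ = 0.003 kg/kg → 0.003 × 6000 / 9.8 = 1.84 mm
Layer 580–400 hPa: Δp = 180 hPa = 18000 Pa, q̄ = 0.00089 kg/kg → 0.00089 × 18000 / 9.8 = 1.63 mm
PW = 19.90 + 7.98 + 2.82 + 1.84 + 1.63 = 34.17 ≈ 34.2 mm.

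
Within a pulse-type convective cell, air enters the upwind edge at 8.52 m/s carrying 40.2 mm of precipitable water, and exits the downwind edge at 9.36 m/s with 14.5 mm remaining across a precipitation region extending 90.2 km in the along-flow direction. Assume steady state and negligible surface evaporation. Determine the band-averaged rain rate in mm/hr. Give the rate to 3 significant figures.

R ≈ 8.25 mm/hr

Column moisture flux per unit crosswind length is F = V × PW.
Inflow: F_in = 8.52 × 40.2 = 342.504 mm·m/s
Outflow: F_out = 9.36 × 14.5 = 135.72 mm·m/s
Steady-state rate R = (F_in − F_out)/L = (342.504 − 135.72) / 90200 m = 2.293e-03 mm/s.
R = 2.293e-03 × 3600 = 8.25 mm/hr.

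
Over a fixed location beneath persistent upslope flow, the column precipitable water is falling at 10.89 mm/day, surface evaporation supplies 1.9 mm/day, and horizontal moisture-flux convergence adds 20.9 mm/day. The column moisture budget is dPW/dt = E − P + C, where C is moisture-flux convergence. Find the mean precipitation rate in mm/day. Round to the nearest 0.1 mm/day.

dPW/dt = -10.89 mm/day.
P = E + C − dPW/dt = 1.9 + (20.9) − (-10.89) = 33.7 mm/day.

P ≈ 33.7 mm/day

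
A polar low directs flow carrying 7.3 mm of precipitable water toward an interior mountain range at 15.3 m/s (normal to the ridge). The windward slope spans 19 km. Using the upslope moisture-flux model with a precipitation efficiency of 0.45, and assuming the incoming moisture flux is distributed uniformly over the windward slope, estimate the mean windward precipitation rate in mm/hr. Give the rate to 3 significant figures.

R ≈ 9.52 mm/hr

Incoming column moisture flux per unit ridge length: F = V × PW = 15.3 × 7.3 = 111.69 mm·m/s.
Spread over the 19 km slope with efficiency ε = 0.45: R = ε·F/W = 0.45 × 111.69 / 19000 m = 2.645e-03 mm/s.
R = 2.645e-03 × 3600 = 9.52 mm/hr.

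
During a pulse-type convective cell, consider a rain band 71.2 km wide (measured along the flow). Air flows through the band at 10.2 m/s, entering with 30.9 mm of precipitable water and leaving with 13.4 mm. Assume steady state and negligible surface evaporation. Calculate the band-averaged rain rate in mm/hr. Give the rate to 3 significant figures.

Column moisture flux per unit crosswind length is F = V × PW.
Inflow: F_in = 10.2 × 30.9 = 315.18 mm·m/s
Outflow: F_out = 10.2 × 13.4 = 136.68 mm·m/s
Steady-state rate R = (F_in − F_out)/L = (315.18 − 136.68) / 71200 m = 2.507e-03 mm/s.
R = 2.507e-03 × 3600 = 9.03 mm/hr.

R ≈ 9.03 mm/hr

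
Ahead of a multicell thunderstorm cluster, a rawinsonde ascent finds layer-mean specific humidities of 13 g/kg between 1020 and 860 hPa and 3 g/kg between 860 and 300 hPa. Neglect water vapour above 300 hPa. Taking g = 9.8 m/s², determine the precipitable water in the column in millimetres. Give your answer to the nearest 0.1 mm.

Precipitable water is the column-integrated vapour mass per unit area: PW = (1/g) Σ q̄ Δp, with q in kg/kg and Δp in Pa (1 kg/m² of water = 1 mm).
Layer 1020–860 hPa: Δp = 160 hPa = 16000 Pa, q̄ = 0.013 kg/kg → 0.013 × 16000 / 9.8 = 21.22 mm
Layer 860–300 hPa: Δp = 560 hPa = 56000 Pa, q̄ = 0.003 kg/kg → 0.003 × 56000 / 9.8 = 17.14 mm
PW = 21.22 + 17.14 = 38.36 ≈ 38.4 mm.

PW ≈ 38.4 mm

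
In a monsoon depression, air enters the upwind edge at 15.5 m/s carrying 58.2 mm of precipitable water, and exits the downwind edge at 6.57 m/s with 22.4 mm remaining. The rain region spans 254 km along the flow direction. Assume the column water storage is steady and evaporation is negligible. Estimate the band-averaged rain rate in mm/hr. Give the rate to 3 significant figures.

R ≈ 10.7 mm/hr

Column moisture flux per unit crosswind length is F = V × PW.
Inflow: F_in = 15.5 × 58.2 = 902.1 mm·m/s
Outflow: F_out = 6.57 × 22.4 = 147.168 mm·m/s
Steady-state rate R = (F_in − F_out)/L = (902.1 − 147.168) / 254000 m = 2.972e-03 mm/s.
R = 2.972e-03 × 3600 = 10.7 mm/hr.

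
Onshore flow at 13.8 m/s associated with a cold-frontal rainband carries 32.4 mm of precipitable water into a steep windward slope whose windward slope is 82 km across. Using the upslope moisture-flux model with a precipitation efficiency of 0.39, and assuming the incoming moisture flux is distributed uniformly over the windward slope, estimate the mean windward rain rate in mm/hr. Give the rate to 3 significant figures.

Incoming column moisture flux per unit ridge length: F = V × PW = 13.8 × 32.4 = 447.12 mm·m/s.
Spread over the 82 km slope with efficiency ε = 0.39: R = ε·F/W = 0.39 × 447.12 / 82000 m = 2.127e-03 mm/s.
R = 2.127e-03 × 3600 = 7.66 mm/hr.

R ≈ 7.66 mm/hr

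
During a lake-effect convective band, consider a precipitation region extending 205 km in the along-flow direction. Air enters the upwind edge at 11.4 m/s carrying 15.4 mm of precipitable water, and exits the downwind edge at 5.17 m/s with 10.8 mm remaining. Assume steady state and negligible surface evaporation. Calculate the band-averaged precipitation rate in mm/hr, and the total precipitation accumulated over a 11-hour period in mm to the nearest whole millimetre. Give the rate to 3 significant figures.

Column moisture flux per unit crosswind length is F = V × PW.
Inflow: F_in = 11.4 × 15.4 = 175.56 mm·m/s
Outflow: F_out = 5.17 × 10.8 = 55.836 mm·m/s
Steady-state rate R = (F_in − F_out)/L = (175.56 − 55.836) / 205000 m = 5.840e-04 mm/s.
R = 5.840e-04 × 3600 = 2.10 mm/hr.
Over 11 h: total = 2.10 × 11 = 23.1 ≈ 23 mm.

R ≈ 2.10 mm/hr; total ≈ 23 mm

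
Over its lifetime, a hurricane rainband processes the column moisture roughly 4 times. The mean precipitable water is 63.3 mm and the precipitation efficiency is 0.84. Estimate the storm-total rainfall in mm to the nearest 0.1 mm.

rainfall ≈ 212.7 mm

Each cycle deposits ε × PW = 0.84 × 63.3 = 53.172 mm.
Over 4 cycles: 4 × 53.172 = 212.7 mm.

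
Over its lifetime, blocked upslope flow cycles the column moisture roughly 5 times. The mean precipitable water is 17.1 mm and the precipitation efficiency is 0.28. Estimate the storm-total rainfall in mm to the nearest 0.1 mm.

rainfall ≈ 23.9 mm

Each cycle deposits ε × PW = 0.28 × 17.1 = 4.788 mm.
Over 5 cycles: 5 × 4.788 = 23.9 mm.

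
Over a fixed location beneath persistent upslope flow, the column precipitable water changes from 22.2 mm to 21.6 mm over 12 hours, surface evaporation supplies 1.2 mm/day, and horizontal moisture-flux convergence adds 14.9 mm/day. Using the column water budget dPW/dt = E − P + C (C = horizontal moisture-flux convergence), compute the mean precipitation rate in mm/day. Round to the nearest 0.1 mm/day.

dPW/dt = (21.6 − 22.2) mm / (12/24 day) = -1.200 mm/day.
P = E + C − dPW/dt = 1.2 + (14.9) − (-1.200) = 17.3 mm/day.

P ≈ 17.3 mm/day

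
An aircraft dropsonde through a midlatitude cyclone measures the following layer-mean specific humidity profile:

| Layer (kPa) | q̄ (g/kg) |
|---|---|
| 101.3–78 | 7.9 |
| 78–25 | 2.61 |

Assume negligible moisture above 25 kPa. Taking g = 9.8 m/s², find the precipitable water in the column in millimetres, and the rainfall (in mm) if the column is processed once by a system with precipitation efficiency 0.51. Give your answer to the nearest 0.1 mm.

Precipitable water is the column-integrated vapour mass per unit area: PW = (1/g) Σ q̄ Δp, with q in kg/kg and Δp in Pa (1 kg/m² of water = 1 mm).
Layer 101.3–78 kPa: Δp = 233 hPa = 23300 Pa, q̄ = 0.0079 kg/kg → 0.0079 × 23300 / 9.8 = 18.78 mm
Layer 78–25 kPa: Δp = 530 hPa = 53000 Pa, q̄ = 0.00261 kg/kg → 0.00261 × 53000 / 9.8 = 14.12 mm
PW = 18.78 + 14.12 = 32.90 ≈ 32.9 mm.
Rainfall = ε × PW = 0.51 × 32.9 = 16.8 mm.

PW ≈ 32.9 mm; rainfall ≈ 16.8 mm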